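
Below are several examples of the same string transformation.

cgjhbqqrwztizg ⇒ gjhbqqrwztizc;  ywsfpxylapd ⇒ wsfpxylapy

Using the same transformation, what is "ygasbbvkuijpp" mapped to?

gasbbvkuijpy

The rule is to delete the last character, then move the first character to the end.
On "ygasbbvkuijpp" that produces "gasbbvkuijpy".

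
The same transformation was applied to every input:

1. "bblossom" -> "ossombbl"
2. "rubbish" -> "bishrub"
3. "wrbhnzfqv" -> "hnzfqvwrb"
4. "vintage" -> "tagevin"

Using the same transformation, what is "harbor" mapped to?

Rule — move the first 3 characters to the end (rotate left by 3).
On "harbor" that produces "borhar".

borhar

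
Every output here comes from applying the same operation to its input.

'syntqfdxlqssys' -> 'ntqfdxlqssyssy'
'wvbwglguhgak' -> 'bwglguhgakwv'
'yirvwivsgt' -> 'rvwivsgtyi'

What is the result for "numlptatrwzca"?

mlptatrwzcanu

Looking at the pairs, the operation is to move the first 2 characters to the end (rotate left by 2).
On "numlptatrwzca" that produces "mlptatrwzcanu".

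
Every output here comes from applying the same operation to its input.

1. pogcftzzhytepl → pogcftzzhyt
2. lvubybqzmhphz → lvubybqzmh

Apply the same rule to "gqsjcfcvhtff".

What's happening: delete the last 3 characters.
Applying that to "gqsjcfcvhtff" gives "gqsjcfcvh".

gqsjcfcvh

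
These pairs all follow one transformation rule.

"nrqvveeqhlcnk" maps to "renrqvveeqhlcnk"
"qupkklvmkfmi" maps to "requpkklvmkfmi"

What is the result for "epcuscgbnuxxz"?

reepcuscgbnuxxz

The transformation: prepend "re".
On "epcuscgbnuxxz" that produces "reepcuscgbnuxxz".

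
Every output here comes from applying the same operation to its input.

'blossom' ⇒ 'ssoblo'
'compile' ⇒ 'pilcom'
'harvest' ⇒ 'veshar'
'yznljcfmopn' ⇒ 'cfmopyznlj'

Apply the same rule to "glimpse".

Each output is the input with this applied: delete the last character, then swap the front and back halves of the string.
On "glimpse": the first step gives "glimps", and the second then gives "mpsgli".

mpsgli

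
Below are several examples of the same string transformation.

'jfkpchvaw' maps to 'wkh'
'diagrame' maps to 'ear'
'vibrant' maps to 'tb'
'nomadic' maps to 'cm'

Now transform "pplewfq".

Looking at the pairs, the operation is to take characters alternately from the front and the back (1st, last, 2nd, 2nd-last, ...), then keep one character in every 3, starting at position 2 (positions 2nd, 5th, 8th, ...).
"pplewfq" → "ql".
(Check on "vibrant": → "vtinbar" → "tb" ✓)

ql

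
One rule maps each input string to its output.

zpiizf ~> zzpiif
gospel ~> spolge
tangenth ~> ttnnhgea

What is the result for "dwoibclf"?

wolifdcb

What's happening: sort the characters into reverse alphabetical order.
"dwoibclf" → "wolifdcb".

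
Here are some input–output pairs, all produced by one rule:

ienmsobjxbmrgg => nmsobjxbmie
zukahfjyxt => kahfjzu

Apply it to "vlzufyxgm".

zufyvl

The pattern: delete the last 3 characters, then move the first 2 characters to the end (rotate left by 2).
"vlzufyxgm" → "zufyvl".
(Check on "ienmsobjxbmrgg": → "ienmsobjxbm" → "nmsobjxbmie" ✓)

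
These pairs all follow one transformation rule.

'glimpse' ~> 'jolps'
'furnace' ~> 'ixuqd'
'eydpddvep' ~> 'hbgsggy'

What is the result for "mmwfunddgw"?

In each case the input is transformed by: shift every letter 3 places forward in the alphabet (wrapping around), then delete the last 2 characters.
On "mmwfunddgw" that produces "ppzixqgg".

ppzixqgg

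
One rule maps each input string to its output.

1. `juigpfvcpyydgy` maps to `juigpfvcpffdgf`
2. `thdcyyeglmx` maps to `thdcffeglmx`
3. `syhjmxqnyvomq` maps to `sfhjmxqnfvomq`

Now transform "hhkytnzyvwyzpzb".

hhkftnzfvwfzpzb

The rule is to replace every "y" with "f".
Doing the same to "hhkytnzyvwyzpzb": "hhkftnzfvwfzpzb".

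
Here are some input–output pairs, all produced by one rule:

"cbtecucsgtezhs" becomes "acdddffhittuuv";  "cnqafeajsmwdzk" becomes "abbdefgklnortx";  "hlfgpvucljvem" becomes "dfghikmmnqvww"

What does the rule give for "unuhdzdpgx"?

aeehioqvvy

In each case the input is transformed by: shift every letter 1 place forward in the alphabet (wrapping around), then sort the characters into alphabetical order.
For "unuhdzdpgx", step one produces "vovieaeqhy"; step two turns that into "aeehioqvvy".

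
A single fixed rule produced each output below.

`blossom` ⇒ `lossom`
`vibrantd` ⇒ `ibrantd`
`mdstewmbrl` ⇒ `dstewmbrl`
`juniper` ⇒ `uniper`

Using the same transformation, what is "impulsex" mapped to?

mpulsex

What's happening: delete the first character.
So "impulsex" becomes "mpulsex".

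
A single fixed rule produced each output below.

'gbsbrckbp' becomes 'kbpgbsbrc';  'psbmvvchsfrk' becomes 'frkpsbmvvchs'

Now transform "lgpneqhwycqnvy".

nvylgpneqhwycq

Rule — move the last 3 characters to the front (rotate right by 3).
For "lgpneqhwycqnvy" the result is "nvylgpneqhwycq".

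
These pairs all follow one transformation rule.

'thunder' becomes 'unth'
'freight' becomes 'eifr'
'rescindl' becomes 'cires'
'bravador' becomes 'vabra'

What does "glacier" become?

acgl

The pattern: delete the last 3 characters, then move the last 2 characters to the front (rotate right by 2).
"glacier" → "acgl".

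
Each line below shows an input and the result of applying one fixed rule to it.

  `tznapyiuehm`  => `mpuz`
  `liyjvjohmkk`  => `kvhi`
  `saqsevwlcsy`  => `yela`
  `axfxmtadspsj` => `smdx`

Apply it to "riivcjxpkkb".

bcpi

The pattern: keep one character in every 3, starting at position 2 (positions 2nd, 5th, 8th, ...), then swap the first and last characters.
Starting from "riivcjxpkkb": after the first operation, "icpb"; after the second, "bcpi".
(Check on "tznapyiuehm": → "zpum" → "mpuz" ✓)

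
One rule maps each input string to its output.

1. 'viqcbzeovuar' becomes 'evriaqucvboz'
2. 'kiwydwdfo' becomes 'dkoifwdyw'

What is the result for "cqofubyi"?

uciqyobf

The pattern: take characters alternately from the front and the back (1st, last, 2nd, 2nd-last, ...), then move the last character to the front.
For "cqofubyi", step one produces "ciqyobfu"; step two turns that into "uciqyobf".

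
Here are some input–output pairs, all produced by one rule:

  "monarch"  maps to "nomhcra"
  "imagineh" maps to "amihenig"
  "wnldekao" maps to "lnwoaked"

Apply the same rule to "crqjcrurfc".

The transformation: move the first 3 characters to the end (rotate left by 3), then reverse the string.
For "crqjcrurfc", step one produces "jcrurfccrq"; step two turns that into "qrccfrurcj".

qrccfrurcj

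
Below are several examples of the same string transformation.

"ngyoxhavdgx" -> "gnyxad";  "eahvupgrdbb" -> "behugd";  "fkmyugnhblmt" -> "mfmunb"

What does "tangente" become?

ttne

What's happening: move the last 2 characters to the front (rotate right by 2), then keep every other character starting from the first (positions 1st, 3rd, 5th, ...).
Doing the same to "tangente": "ttne".
(Check on "ngyoxhavdgx": → "gxngyoxhavd" → "gnyxad" ✓)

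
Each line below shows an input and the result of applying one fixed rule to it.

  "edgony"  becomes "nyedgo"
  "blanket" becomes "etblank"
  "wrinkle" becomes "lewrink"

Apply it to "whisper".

Rule — move the last 2 characters to the front (rotate right by 2).
On "whisper" that produces "erwhisp".

erwhisp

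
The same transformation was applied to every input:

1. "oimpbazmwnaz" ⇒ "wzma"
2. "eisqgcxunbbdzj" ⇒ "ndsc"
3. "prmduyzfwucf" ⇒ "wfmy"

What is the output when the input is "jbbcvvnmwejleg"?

wlbv

The transformation: keep one character in every 3, starting at position 3 (positions 3rd, 6th, 9th, ...), then swap the front and back halves of the string.
For "jbbcvvnmwejleg", step one produces "bvwl"; step two turns that into "wlbv".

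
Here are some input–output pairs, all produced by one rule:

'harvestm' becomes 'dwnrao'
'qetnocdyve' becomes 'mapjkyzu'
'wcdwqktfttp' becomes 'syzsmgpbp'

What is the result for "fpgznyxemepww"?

In each case the input is transformed by: shift every letter 4 places backward in the alphabet (wrapping around), then delete the last 2 characters.
Applying that to "fpgznyxemepww" gives "blcvjutaial".

blcvjutaial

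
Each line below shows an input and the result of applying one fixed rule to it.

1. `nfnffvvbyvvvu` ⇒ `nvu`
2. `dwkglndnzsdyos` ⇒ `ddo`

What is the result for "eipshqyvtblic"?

eyc

The rule is to keep every other character starting from the first (positions 1st, 3rd, 5th, ...), then keep one character in every 3, starting at position 1 (positions 1st, 4th, 7th, ...).
Working it through for "eipshqyvtblic": intermediate "ephytlc", final "eyc".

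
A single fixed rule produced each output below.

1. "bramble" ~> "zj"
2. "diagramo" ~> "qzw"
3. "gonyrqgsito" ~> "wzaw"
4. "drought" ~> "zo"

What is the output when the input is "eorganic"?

wik

Looking at the pairs, the operation is to shift every letter 8 places forward in the alphabet (wrapping around), then keep one character in every 3, starting at position 2 (positions 2nd, 5th, 8th, ...).
For "eorganic", step one produces "mwzoivqk"; step two turns that into "wik".
(Check on "drought": → "lzwcopb" → "zo" ✓)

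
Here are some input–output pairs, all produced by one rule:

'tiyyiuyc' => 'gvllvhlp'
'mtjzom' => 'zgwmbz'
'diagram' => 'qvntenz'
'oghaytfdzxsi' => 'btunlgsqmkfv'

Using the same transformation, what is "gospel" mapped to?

tbfcry

Each output is the input with this applied: shift every letter 13 places forward in the alphabet (wrapping around) — i.e. ROT13.
Doing the same to "gospel": "tbfcry".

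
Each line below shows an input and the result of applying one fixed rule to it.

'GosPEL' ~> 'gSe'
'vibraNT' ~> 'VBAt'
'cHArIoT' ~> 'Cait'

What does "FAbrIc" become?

Looking at the pairs, the operation is to keep every other character starting from the first (positions 1st, 3rd, 5th, ...), then flip the case of every letter.
For "FAbrIc", step one produces "FbI"; step two turns that into "fBi".

fBi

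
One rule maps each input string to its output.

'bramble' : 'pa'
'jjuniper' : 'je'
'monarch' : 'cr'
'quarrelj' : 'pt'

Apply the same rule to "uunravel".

Rule — keep one character in every 3, starting at position 3 (positions 3rd, 6th, 9th, ...), then shift every letter 11 places backward in the alphabet (wrapping around).
Starting from "uunravel": after the first operation, "nv"; after the second, "ck".

ck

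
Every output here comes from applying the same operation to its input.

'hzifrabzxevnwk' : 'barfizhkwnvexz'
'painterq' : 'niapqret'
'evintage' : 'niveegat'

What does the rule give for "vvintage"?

What's happening: reverse the string, then swap the front and back halves of the string.
Applying that to "vvintage" gives "nivvegat".

nivvegat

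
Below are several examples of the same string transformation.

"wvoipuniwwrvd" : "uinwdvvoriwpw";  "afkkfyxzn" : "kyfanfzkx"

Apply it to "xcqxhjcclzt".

Each output is the input with this applied: take characters alternately from the front and the back (1st, last, 2nd, 2nd-last, ...), then move the last 3 characters to the front (rotate right by 3).
"xcqxhjcclzt" → "xtczqlxchcj" → "hcjxtczqlxc".

hcjxtczqlxc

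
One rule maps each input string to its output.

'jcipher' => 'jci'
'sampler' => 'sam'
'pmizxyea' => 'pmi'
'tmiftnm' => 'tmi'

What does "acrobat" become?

The transformation: keep only the first 3 characters.
On "acrobat" that produces "acr".

acr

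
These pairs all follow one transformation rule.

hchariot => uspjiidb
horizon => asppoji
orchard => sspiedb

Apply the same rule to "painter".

usqojfb

What's happening: sort the characters into reverse alphabetical order, then shift every letter 1 place forward in the alphabet (wrapping around).
"painter" → "trpniea" → "usqojfb".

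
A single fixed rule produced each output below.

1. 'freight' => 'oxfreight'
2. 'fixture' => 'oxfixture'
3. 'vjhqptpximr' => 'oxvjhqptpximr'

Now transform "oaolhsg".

Looking at the pairs, the operation is to prepend "ox".
Applying that to "oaolhsg" gives "oxoaolhsg".

oxoaolhsg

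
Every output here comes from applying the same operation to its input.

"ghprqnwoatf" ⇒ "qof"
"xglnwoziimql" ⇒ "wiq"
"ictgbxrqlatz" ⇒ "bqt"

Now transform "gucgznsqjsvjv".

The pattern: delete the first 2 characters, then keep one character in every 3, starting at position 3 (positions 3rd, 6th, 9th, ...).
Applying both steps to "gucgznsqjsvjv": "cgznsqjsvjv", then "zqv".
(Check on "ghprqnwoatf": → "prqnwoatf" → "qof" ✓)

zqv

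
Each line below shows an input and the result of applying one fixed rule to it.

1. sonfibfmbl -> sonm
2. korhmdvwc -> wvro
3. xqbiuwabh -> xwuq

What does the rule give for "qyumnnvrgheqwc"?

In each case the input is transformed by: sort the characters into reverse alphabetical order, then keep only the first 4 characters.
"qyumnnvrgheqwc" → "ywvurqqnnmhgec" → "ywvu".

ywvu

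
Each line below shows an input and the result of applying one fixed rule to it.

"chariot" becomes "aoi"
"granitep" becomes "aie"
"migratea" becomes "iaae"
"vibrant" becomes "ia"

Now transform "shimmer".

ie

In each case the input is transformed by: swap each adjacent pair of characters (1↔2, 3↔4, ...), then keep only the vowels.
"shimmer" → "hsmiemr" → "ie".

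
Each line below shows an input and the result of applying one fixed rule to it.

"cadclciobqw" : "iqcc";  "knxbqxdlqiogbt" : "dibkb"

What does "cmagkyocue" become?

oecg

The transformation: keep one character in every 3, starting at position 1 (positions 1st, 4th, 7th, ...), then move the first 2 characters to the end (rotate left by 2).
Applying both steps to "cmagkyocue": "cgoe", then "oecg".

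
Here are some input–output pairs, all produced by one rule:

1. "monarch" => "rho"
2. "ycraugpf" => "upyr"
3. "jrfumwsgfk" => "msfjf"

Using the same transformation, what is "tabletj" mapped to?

eja

Looking at the pairs, the operation is to move the first 3 characters to the end (rotate left by 3), then keep every other character starting from the second (positions 2nd, 4th, 6th, ...).
On "tabletj": the first step gives "letjtab", and the second then gives "eja".
(Check on "jrfumwsgfk": → "umwsgfkjrf" → "msfjf" ✓)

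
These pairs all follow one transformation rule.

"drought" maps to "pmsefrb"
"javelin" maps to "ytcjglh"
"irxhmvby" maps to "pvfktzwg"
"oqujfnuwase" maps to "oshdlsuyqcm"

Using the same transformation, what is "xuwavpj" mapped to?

What's happening: shift every letter 2 places backward in the alphabet (wrapping around), then move the first character to the end.
Applying that to "xuwavpj" gives "suytnhv".
(Check on "oqujfnuwase": → "moshdlsuyqc" → "oshdlsuyqcm" ✓)

suytnhv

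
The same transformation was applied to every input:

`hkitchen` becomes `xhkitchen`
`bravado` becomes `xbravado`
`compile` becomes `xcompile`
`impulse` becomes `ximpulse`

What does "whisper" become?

xwhisper

Each output is the input with this applied: prepend "x".
For "whisper" the result is "xwhisper".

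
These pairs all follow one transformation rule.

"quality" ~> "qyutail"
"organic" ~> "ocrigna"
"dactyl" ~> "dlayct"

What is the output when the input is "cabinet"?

The rule is to take characters alternately from the front and the back (1st, last, 2nd, 2nd-last, ...).
So "cabinet" becomes "ctaebni".

ctaebni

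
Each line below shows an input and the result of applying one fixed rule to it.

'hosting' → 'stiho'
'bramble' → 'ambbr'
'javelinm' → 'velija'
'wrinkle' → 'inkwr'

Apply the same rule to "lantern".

ntela

Each output is the input with this applied: delete the last 2 characters, then move the first 2 characters to the end (rotate left by 2).
Applying both steps to "lantern": "lante", then "ntela".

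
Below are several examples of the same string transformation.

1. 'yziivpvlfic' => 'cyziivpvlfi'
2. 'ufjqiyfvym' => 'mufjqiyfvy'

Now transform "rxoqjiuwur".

The pattern: move the last character to the front.
Applying that to "rxoqjiuwur" gives "rrxoqjiuwu".

rrxoqjiuwu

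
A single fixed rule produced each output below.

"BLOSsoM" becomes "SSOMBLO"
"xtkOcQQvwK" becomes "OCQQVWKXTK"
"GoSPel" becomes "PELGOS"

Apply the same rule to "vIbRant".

Rule — move the first 3 characters to the end (rotate left by 3), then convert every letter to uppercase.
For "vIbRant", step one produces "RantvIb"; step two turns that into "RANTVIB".

RANTVIB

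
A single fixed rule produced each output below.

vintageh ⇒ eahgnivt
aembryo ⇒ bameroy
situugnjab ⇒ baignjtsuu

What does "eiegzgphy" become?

The transformation: sort the characters into alphabetical order, then swap each adjacent pair of characters (1↔2, 3↔4, ...).
"eiegzgphy" → "eegghipyz" → "eeggihypz".

eeggihypz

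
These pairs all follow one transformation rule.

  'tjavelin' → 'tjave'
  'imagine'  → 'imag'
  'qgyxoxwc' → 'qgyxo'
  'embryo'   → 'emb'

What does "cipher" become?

cip

The pattern: delete the last 3 characters.
For "cipher" the result is "cip".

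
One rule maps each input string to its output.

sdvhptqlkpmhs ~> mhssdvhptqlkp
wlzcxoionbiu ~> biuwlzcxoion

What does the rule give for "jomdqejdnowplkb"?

lkbjomdqejdnowp

The transformation: move the last 3 characters to the front (rotate right by 3).
"jomdqejdnowplkb" → "lkbjomdqejdnowp".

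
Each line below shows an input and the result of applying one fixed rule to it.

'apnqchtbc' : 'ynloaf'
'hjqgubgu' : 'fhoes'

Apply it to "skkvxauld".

qiitvy

Each output is the input with this applied: shift every letter 2 places backward in the alphabet (wrapping around), then delete the last 3 characters.
Working it through for "skkvxauld": intermediate "qiitvysjb", final "qiitvy".
(Check on "apnqchtbc": → "ynloafrza" → "ynloaf" ✓)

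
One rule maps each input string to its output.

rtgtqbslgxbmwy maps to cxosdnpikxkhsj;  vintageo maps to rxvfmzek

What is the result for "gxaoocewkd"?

In each case the input is transformed by: swap the front and back halves of the string, then shift every letter 9 places backward in the alphabet (wrapping around).
Applying both steps to "gxaoocewkd": "cewkdgxaoo", then "tvnbuxorff".
(Check on "vintageo": → "ageovint" → "rxvfmzek" ✓)

tvnbuxorff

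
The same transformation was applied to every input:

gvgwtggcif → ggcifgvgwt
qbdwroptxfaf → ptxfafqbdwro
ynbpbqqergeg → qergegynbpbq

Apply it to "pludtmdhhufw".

What's happening: swap the front and back halves of the string.
Doing the same to "pludtmdhhufw": "dhhufwpludtm".

dhhufwpludtm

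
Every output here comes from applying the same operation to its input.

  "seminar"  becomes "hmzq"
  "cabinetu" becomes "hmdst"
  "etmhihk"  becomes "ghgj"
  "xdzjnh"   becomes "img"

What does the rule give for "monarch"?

zqbg

What's happening: shift every letter 1 place backward in the alphabet (wrapping around), then delete the first 3 characters.
Working it through for "monarch": intermediate "lnmzqbg", final "zqbg".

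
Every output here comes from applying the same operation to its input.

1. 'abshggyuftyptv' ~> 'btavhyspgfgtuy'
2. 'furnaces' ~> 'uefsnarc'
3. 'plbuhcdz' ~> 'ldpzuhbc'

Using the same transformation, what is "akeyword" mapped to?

The rule is to swap each adjacent pair of characters (1↔2, 3↔4, ...), then take characters alternately from the front and the back (1st, last, 2nd, 2nd-last, ...).
Working it through for "akeyword": intermediate "kayeowdr", final "kradyweo".

kradyweo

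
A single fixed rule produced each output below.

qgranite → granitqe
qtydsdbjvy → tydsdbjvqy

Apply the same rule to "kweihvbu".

Looking at the pairs, the operation is to swap the first and last characters, then move the first character to the end.
Working it through for "kweihvbu": intermediate "uweihvbk", final "weihvbku".

weihvbku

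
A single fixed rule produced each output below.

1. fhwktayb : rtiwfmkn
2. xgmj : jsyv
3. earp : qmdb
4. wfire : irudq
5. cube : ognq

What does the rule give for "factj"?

The pattern: shift every letter 12 places forward in the alphabet (wrapping around).
For "factj" the result is "rmofv".

rmofv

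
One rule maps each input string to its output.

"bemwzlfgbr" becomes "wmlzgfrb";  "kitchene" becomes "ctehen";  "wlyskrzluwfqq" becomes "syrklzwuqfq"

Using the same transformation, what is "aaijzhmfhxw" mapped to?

jihzfmxhw

In each case the input is transformed by: delete the first 2 characters, then swap each adjacent pair of characters (1↔2, 3↔4, ...).
Starting from "aaijzhmfhxw": after the first operation, "ijzhmfhxw"; after the second, "jihzfmxhw".
(Check on "kitchene": → "tchene" → "ctehen" ✓)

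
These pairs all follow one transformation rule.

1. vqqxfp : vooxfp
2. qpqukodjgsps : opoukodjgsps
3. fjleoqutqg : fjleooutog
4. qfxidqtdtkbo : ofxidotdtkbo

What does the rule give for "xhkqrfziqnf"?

xhkorfzionf

The rule is to replace every "q" with "o".
"xhkqrfziqnf" → "xhkorfzionf".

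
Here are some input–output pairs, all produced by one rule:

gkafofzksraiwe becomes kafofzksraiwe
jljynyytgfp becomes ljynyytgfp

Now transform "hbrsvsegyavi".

In each case the input is transformed by: delete the first character.
For "hbrsvsegyavi" the result is "brsvsegyavi".

brsvsegyavi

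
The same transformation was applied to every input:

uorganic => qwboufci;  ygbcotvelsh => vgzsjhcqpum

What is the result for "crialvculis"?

What's happening: shift every letter 12 places backward in the alphabet (wrapping around), then reverse the string.
Applying both steps to "crialvculis": "qfwozjqizwg", then "gwziqjzowfq".

gwziqjzowfq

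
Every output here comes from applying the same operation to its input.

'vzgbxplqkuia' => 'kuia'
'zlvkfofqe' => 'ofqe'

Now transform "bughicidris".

dris

What's happening: keep only the last 4 characters.
So "bughicidris" becomes "dris".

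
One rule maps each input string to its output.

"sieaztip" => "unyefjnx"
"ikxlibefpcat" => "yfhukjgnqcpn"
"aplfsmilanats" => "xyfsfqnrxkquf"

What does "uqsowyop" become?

The pattern: reverse the string, then shift every letter 5 places forward in the alphabet (wrapping around).
Working it through for "uqsowyop": intermediate "poywosqu", final "utdbtxvz".

utdbtxvz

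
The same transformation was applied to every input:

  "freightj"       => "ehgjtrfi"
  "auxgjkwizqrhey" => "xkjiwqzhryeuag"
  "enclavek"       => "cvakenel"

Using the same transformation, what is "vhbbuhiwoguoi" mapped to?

bhuwigoouihvb

What's happening: swap each adjacent pair of characters (1↔2, 3↔4, ...), then move the first 3 characters to the end (rotate left by 3).
Applying both steps to "vhbbuhiwoguoi": "hvbbhuwigooui", then "bhuwigoouihvb".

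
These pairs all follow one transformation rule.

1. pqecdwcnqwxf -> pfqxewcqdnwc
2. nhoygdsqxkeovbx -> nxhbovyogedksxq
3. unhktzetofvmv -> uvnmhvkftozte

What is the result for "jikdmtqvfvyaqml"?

Rule — take characters alternately from the front and the back (1st, last, 2nd, 2nd-last, ...).
For "jikdmtqvfvyaqml" the result is "jlimkqdamytvqfv".

jlimkqdamytvqfv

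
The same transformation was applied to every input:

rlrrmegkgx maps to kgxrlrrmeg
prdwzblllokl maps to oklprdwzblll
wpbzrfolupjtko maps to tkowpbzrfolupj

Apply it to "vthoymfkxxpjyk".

Rule — move the last 3 characters to the front (rotate right by 3).
So "vthoymfkxxpjyk" becomes "jykvthoymfkxxp".

jykvthoymfkxxp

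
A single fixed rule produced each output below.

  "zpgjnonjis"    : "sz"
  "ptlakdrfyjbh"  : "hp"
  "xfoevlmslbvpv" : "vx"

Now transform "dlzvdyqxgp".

pd

In each case the input is transformed by: move the first character to the end, then keep only the last 2 characters.
Applying that to "dlzvdyqxgp" gives "pd".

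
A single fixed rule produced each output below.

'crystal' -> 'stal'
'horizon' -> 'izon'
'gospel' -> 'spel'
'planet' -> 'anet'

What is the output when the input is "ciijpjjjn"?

jjjn

Each output is the input with this applied: keep only the last 4 characters.
So "ciijpjjjn" becomes "jjjn".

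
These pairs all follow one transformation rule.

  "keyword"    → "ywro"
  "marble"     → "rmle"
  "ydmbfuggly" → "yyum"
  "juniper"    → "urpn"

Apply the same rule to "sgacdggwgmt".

Looking at the pairs, the operation is to sort the characters into reverse alphabetical order, then keep only the first 4 characters.
Starting from "sgacdggwgmt": after the first operation, "wtsmggggdca"; after the second, "wtsm".
(Check on "marble": → "rmleba" → "rmle" ✓)

wtsm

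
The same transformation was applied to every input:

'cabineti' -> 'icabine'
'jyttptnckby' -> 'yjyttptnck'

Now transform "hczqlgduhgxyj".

Looking at the pairs, the operation is to move the last character to the front, then delete the last character.
"hczqlgduhgxyj" → "jhczqlgduhgx".
(Check on "cabineti": → "icabinet" → "icabine" ✓)

jhczqlgduhgx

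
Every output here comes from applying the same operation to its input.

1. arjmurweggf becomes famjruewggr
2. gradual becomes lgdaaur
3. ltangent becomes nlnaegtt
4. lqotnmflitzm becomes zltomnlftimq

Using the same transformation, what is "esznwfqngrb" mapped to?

Each output is the input with this applied: swap each adjacent pair of characters (1↔2, 3↔4, ...), then swap the first and last characters.
For "esznwfqngrb", step one produces "senzfwnqrgb"; step two turns that into "benzfwnqrgs".

benzfwnqrgs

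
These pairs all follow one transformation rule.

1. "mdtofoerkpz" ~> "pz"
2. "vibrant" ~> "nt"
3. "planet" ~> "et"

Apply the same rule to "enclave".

Rule — keep only the last 2 characters.
On "enclave" that produces "ve".

ve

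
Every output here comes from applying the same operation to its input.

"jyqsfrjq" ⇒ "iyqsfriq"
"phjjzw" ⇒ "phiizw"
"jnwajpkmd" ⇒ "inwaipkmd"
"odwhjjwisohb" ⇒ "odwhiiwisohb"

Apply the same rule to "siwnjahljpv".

Looking at the pairs, the operation is to replace every "j" with "i".
"siwnjahljpv" → "siwniahlipv".

siwniahlipv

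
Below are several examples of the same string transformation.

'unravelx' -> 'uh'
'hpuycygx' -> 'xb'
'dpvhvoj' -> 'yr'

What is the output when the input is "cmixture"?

lx

Each output is the input with this applied: keep one character in every 3, starting at position 3 (positions 3rd, 6th, 9th, ...), then shift every letter 3 places forward in the alphabet (wrapping around).
On "cmixture": the first step gives "iu", and the second then gives "lx".
(Check on "dpvhvoj": → "vo" → "yr" ✓)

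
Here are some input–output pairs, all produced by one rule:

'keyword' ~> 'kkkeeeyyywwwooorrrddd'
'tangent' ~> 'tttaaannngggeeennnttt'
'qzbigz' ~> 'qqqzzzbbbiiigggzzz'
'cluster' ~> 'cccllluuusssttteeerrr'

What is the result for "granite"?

gggrrraaannniiittteee

The pattern: repeat every character 3 times.
Doing the same to "granite": "gggrrraaannniiittteee".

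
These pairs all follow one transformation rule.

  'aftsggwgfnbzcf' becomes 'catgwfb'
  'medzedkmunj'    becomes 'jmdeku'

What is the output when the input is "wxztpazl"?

Looking at the pairs, the operation is to keep every other character starting from the first (positions 1st, 3rd, 5th, ...), then move the last character to the front.
On "wxztpazl": the first step gives "wzpz", and the second then gives "zwzp".

zwzp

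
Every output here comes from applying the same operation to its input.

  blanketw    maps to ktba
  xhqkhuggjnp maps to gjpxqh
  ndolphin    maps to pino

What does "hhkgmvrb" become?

Rule — keep every other character starting from the first (positions 1st, 3rd, 5th, ...), then swap the front and back halves of the string.
Working it through for "hhkgmvrb": intermediate "hkmr", final "mrhk".

mrhk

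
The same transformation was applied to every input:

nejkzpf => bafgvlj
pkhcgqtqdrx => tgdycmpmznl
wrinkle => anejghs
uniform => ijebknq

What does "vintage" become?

aejpwcr

The rule is to shift every letter 4 places backward in the alphabet (wrapping around), then swap the first and last characters.
"vintage" → "aejpwcr".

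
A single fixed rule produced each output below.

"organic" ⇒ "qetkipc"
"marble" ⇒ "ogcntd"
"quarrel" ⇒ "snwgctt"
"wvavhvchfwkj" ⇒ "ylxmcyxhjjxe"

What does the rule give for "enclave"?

ggpxecn

In each case the input is transformed by: take characters alternately from the front and the back (1st, last, 2nd, 2nd-last, ...), then shift every letter 2 places forward in the alphabet (wrapping around).
Working it through for "enclave": intermediate "eenvcal", final "ggpxecn".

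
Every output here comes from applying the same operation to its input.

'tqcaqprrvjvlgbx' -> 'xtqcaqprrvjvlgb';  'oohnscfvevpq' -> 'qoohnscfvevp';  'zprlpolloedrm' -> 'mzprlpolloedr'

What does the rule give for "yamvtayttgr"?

ryamvtayttg

Each output is the input with this applied: move the last character to the front.
For "yamvtayttgr" the result is "ryamvtayttg".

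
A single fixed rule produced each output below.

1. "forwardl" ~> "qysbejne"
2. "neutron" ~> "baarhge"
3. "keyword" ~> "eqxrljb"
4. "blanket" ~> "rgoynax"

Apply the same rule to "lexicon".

bayrkvp

In each case the input is transformed by: shift every letter 13 places forward in the alphabet (wrapping around) — i.e. ROT13, then move the last 2 characters to the front (rotate right by 2).
On "lexicon": the first step gives "yrkvpba", and the second then gives "bayrkvp".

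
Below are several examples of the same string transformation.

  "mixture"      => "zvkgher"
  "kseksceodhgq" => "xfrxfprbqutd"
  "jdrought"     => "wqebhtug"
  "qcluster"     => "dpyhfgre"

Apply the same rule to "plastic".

cynfgvp

In each case the input is transformed by: shift every letter 13 places forward in the alphabet (wrapping around) — i.e. ROT13.
On "plastic" that produces "cynfgvp".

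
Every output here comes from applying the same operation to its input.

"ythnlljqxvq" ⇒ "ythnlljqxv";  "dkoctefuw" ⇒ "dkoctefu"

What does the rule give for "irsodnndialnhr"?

The pattern: delete the last character.
For "irsodnndialnhr" the result is "irsodnndialnh".

irsodnndialnh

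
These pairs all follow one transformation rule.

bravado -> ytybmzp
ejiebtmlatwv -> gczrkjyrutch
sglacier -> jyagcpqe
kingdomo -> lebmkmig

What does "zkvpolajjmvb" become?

Looking at the pairs, the operation is to move the first 2 characters to the end (rotate left by 2), then shift every letter 2 places backward in the alphabet (wrapping around).
Applying both steps to "zkvpolajjmvb": "vpolajjmvbzk", then "tnmjyhhktzxi".

tnmjyhhktzxi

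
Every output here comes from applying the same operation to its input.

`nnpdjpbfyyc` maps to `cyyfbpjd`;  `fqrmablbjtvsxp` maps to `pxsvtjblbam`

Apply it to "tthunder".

The transformation: reverse the string, then delete the last 3 characters.
Applying both steps to "tthunder": "rednuhtt", then "rednu".

rednu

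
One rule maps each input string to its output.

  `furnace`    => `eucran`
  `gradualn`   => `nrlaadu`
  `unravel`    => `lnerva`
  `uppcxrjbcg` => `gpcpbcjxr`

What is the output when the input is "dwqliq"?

The rule is to take characters alternately from the front and the back (1st, last, 2nd, 2nd-last, ...), then delete the first character.
Starting from "dwqliq": after the first operation, "dqwiql"; after the second, "qwiql".

qwiql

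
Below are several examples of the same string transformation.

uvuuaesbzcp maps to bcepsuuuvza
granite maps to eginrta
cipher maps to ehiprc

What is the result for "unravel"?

elnruva

In each case the input is transformed by: sort the characters into alphabetical order, then move the first character to the end.
For "unravel", step one produces "aelnruv"; step two turns that into "elnruva".
(Check on "cipher": → "cehipr" → "ehiprc" ✓)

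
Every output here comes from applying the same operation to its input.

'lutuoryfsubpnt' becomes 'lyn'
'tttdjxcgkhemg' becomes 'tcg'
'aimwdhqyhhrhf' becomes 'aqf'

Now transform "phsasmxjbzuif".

pxf

Each output is the input with this applied: keep one character in every 3, starting at position 1 (positions 1st, 4th, 7th, ...), then keep every other character starting from the first (positions 1st, 3rd, 5th, ...).
So "phsasmxjbzuif" becomes "pxf".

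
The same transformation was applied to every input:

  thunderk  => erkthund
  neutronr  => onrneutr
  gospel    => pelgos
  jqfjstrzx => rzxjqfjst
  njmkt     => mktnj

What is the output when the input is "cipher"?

hercip

What's happening: move the last 3 characters to the front (rotate right by 3).
So "cipher" becomes "hercip".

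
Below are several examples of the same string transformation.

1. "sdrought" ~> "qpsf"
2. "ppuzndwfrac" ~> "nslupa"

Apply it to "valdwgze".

The rule is to keep every other character starting from the first (positions 1st, 3rd, 5th, ...), then shift every letter 2 places backward in the alphabet (wrapping around).
"valdwgze" → "vlwz" → "tjux".

tjux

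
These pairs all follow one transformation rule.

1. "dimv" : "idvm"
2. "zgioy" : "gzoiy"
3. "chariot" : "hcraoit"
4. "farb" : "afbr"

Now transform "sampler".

aspmelr

In each case the input is transformed by: swap each adjacent pair of characters (1↔2, 3↔4, ...).
For "sampler" the result is "aspmelr".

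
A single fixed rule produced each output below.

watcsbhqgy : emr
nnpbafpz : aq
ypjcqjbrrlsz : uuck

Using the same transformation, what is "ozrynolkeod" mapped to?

The rule is to keep one character in every 3, starting at position 3 (positions 3rd, 6th, 9th, ...), then shift every letter 11 places forward in the alphabet (wrapping around).
Working it through for "ozrynolkeod": intermediate "roe", final "czp".

czp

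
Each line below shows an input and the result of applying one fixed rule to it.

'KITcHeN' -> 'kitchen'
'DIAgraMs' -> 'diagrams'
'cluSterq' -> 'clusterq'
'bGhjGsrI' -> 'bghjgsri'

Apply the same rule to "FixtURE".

Rule — convert every letter to lowercase.
On "FixtURE" that produces "fixture".

fixture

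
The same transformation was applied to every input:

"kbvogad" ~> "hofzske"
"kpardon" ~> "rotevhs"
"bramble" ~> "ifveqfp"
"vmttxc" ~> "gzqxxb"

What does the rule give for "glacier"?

vkpegmi

Rule — move the last character to the front, then shift every letter 4 places forward in the alphabet (wrapping around).
Working it through for "glacier": intermediate "rglacie", final "vkpegmi".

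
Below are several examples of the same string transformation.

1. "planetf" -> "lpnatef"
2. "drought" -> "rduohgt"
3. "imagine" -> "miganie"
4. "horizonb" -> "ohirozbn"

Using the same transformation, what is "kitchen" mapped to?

ikctehn

In each case the input is transformed by: swap each adjacent pair of characters (1↔2, 3↔4, ...).
"kitchen" → "ikctehn".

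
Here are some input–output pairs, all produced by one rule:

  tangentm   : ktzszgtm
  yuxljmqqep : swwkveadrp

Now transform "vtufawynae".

cetgkbzalg

Looking at the pairs, the operation is to shift every letter 6 places forward in the alphabet (wrapping around), then swap the front and back halves of the string.
"vtufawynae" → "bzalgcetgk" → "cetgkbzalg".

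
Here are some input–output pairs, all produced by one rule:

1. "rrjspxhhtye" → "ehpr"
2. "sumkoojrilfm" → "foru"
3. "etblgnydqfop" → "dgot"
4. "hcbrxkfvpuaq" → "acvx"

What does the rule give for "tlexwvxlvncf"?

cllw

Each output is the input with this applied: keep one character in every 3, starting at position 2 (positions 2nd, 5th, 8th, ...), then sort the characters into alphabetical order.
Starting from "tlexwvxlvncf": after the first operation, "lwlc"; after the second, "cllw".
(Check on "sumkoojrilfm": → "uorf" → "foru" ✓)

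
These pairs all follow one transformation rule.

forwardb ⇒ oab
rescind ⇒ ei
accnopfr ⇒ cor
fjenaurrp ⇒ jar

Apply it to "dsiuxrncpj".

The transformation: keep one character in every 3, starting at position 2 (positions 2nd, 5th, 8th, ...).
On "dsiuxrncpj" that produces "sxc".

sxc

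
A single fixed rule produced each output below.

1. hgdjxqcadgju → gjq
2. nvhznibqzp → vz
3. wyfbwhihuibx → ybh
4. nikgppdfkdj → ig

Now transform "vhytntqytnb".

The pattern: keep every other character starting from the second (positions 2nd, 4th, 6th, ...), then delete the last 3 characters.
For "vhytntqytnb" the result is "ht".

ht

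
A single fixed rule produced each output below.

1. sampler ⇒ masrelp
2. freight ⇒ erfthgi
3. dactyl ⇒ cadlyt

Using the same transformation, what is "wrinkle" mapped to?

In each case the input is transformed by: move the first 3 characters to the end (rotate left by 3), then reverse the string.
"wrinkle" → "irwelkn".

irwelkn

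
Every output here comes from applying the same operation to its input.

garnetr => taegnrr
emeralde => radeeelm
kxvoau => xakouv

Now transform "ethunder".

The pattern: sort the characters into alphabetical order, then move the last character to the front.
Starting from "ethunder": after the first operation, "deehnrtu"; after the second, "udeehnrt".
(Check on "kxvoau": → "akouvx" → "xakouv" ✓)

udeehnrt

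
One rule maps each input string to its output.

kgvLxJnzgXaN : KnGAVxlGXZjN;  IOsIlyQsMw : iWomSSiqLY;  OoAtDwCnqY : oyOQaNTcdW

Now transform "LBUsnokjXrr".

lRbRuxSJNKO

In each case the input is transformed by: flip the case of every letter, then take characters alternately from the front and the back (1st, last, 2nd, 2nd-last, ...).
Doing the same to "LBUsnokjXrr": "lRbRuxSJNKO".
(Check on "IOsIlyQsMw": → "ioSiLYqSmW" → "iWomSSiqLY" ✓)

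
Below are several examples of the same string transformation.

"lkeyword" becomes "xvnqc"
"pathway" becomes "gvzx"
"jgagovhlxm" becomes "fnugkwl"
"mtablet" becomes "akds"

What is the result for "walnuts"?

mtsr

Each output is the input with this applied: delete the first 3 characters, then shift every letter 1 place backward in the alphabet (wrapping around).
Applying both steps to "walnuts": "nuts", then "mtsr".
(Check on "mtablet": → "blet" → "akds" ✓)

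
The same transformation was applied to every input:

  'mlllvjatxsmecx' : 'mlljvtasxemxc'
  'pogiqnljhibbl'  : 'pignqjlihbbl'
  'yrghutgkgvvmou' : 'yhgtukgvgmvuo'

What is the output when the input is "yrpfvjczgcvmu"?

yfpjvzccgmvu

Rule — swap each adjacent pair of characters (1↔2, 3↔4, ...), then delete the first character.
For "yrpfvjczgcvmu" the result is "yfpjvzccgmvu".
(Check on "pogiqnljhibbl": → "opignqjlihbbl" → "pignqjlihbbl" ✓)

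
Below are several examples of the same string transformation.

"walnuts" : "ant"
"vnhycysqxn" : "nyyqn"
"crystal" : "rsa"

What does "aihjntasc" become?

ijts

In each case the input is transformed by: keep every other character starting from the second (positions 2nd, 4th, 6th, ...).
On "aihjntasc" that produces "ijts".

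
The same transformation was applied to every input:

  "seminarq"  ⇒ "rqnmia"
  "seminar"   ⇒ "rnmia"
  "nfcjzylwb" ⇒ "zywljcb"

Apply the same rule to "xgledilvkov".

Each output is the input with this applied: delete the first 2 characters, then sort the characters into reverse alphabetical order.
"xgledilvkov" → "vvollkied".

vvollkied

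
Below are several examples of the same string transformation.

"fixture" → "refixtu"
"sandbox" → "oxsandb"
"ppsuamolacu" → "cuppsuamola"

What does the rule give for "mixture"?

The pattern: move the last 2 characters to the front (rotate right by 2).
So "mixture" becomes "remixtu".

remixtu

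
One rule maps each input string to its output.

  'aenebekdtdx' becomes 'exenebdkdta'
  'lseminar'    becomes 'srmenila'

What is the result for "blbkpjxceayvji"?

The rule is to swap the first and last characters, then swap each adjacent pair of characters (1↔2, 3↔4, ...).
"blbkpjxceayvji" → "ilbkpjxceayvjb" → "likbjpcxaevybj".

likbjpcxaevybj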